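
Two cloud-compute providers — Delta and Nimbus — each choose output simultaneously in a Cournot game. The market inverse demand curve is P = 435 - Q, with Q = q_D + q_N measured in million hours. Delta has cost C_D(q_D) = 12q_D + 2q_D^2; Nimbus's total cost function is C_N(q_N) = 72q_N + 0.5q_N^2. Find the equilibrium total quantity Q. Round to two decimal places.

156.53

Delta's profit: π_D = (435 - Q)q_D - (12q_D + 2q_D²). Setting ∂π_D/∂q_D = 0: 423 - 6q_D - (q_N) = 0.
Nimbus's profit: π_N = (435 - Q)q_N - (72q_N + (1/2)q_N²). Setting ∂π_N/∂q_N = 0: 363 - 3q_N - (q_D) = 0.
So q_D = (423 - q_N)/6 and q_N = (363 - q_D)/3.
Solving the pair: q_D = 906/17, q_N = 1755/17.
Total output Q = 906/17 + 1755/17 = 156.5294.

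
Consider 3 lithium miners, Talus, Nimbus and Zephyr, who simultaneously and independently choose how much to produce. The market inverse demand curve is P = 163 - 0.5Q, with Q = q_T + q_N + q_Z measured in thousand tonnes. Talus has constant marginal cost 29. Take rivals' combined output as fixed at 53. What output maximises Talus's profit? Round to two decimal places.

With rivals' combined output fixed at 53, Talus's profit is π_T = (163 - (1/2)·53 - (1/2)q_T)q_T - (29q_T) = (273/2 - (1/2)q_T)q_T - (29q_T).
∂π_T/∂q_T = 215/2 - q_T = 0, so q_T = 215/2.

107.50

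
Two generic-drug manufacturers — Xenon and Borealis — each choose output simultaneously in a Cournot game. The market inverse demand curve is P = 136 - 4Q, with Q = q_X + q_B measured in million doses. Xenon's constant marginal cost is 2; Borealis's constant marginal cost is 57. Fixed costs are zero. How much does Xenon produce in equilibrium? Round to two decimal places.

15.75

Xenon's profit: π_X = (136 - 4Q)q_X - (2q_X). Setting ∂π_X/∂q_X = 0: 134 - 8q_X - 4(q_B) = 0.
Borealis's profit: π_B = (136 - 4Q)q_B - (57q_B). Setting ∂π_B/∂q_B = 0: 79 - 8q_B - 4(q_X) = 0.
So q_X = (134 - 4q_B)/8 and q_B = (79 - 4q_X)/8.
Solving the pair: q_X = 63/4, q_B = 2.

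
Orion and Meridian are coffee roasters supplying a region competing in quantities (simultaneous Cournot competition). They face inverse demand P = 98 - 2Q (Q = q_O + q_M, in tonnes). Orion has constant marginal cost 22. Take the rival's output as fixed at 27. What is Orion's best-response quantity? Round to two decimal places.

5.50

With the rival's output fixed at 27, Orion's profit is π_O = (98 - 2·27 - 2q_O)q_O - (22q_O) = (44 - 2q_O)q_O - (22q_O).
∂π_O/∂q_O = 22 - 4q_O = 0, so q_O = 11/2.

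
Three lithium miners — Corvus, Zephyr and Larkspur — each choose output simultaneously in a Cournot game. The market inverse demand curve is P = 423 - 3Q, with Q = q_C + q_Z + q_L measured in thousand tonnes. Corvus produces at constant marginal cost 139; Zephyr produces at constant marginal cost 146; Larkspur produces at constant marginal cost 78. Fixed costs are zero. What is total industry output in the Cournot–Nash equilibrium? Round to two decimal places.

75.50

Corvus's profit: π_C = (423 - 3Q)q_C - (139q_C). Setting ∂π_C/∂q_C = 0: 284 - 6q_C - 3(q_Z + q_L) = 0.
Zephyr's profit: π_Z = (423 - 3Q)q_Z - (146q_Z). Setting ∂π_Z/∂q_Z = 0: 277 - 6q_Z - 3(q_C + q_L) = 0.
Larkspur's first-order condition: 345 - 6q_L - 3(q_C + q_Z) = 0.
Adding the 3 conditions: 906 − 6Q − 6Q = 0, i.e. Q = 151/2.
Back-substituting: q_C = (284 − 453/2)/3 = 115/6, q_Z = (277 − 453/2)/3 = 101/6, q_L = (345 − 453/2)/3 = 79/2.
Total output Q = 115/6 + 101/6 + 79/2 = 151/2.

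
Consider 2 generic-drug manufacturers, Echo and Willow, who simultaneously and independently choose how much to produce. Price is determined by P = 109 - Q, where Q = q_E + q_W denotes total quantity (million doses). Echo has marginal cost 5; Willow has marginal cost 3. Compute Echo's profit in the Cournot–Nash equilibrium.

Echo's profit: π_E = (109 - Q)q_E - (5q_E). Setting ∂π_E/∂q_E = 0: 104 - 2q_E - (q_W) = 0.
Willow's first-order condition: 106 - 2q_W - (q_E) = 0.
Best responses: q_E = (104 - q_W)/2, q_W = (106 - q_E)/2.
Substituting one into the other gives q_E = 34 and q_W = 36.
Price P = 109 - 70 = 39.
Echo's profit: (39 - 5)·34 = 1156.

1156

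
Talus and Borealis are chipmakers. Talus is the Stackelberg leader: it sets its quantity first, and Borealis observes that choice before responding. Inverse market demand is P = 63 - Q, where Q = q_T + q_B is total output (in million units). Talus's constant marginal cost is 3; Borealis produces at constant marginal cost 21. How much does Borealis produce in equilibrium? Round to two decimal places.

Solve by backward induction. Given q_T, the follower Borealis maximises π_B = (63 - q_T - q_B)q_B - 21q_B.
Follower FOC: 42 - q_T - 2q_B = 0, so q_B(q_T) = (42 - q_T)/2.
Talus substitutes q_B(q_T) into its own profit: π_T = q_T(63 - q_T - (42 - q_T)/2) - 3q_T = (42 - (1/2)q_T)q_T - 3q_T.
The leader's first-order condition 39 - q_T = 0 yields q_T = 39.
Then q_B = (42 - 39)/2 = 3/2.

1.50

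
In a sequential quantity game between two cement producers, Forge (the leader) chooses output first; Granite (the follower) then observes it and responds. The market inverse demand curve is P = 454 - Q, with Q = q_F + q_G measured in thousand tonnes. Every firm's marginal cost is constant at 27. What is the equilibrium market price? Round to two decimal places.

Solve by backward induction. Given q_F, the follower Granite maximises π_G = (454 - q_F - q_G)q_G - 27q_G.
Follower FOC: 427 - q_F - 2q_G = 0, so q_G(q_F) = (427 - q_F)/2.
The leader anticipates this reaction. Substituting into P = 454 - Q gives P = 481/2 - (1/2)q_F, so π_F = (481/2 - (1/2)q_F)q_F - 27q_F.
Leader FOC: 427/2 - q_F = 0, so q_F = 427/2.
Then q_G = (427 - 427/2)/2 = 427/4.
Total output Q = 1281/4, so price P = 454 - 1281/4 = 535/4.

133.75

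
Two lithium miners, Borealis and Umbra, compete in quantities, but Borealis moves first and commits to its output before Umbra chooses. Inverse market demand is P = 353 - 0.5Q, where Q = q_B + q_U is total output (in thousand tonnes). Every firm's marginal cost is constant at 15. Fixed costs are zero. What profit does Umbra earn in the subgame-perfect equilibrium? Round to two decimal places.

14280.50

The follower Umbra best-responds to any q_B: π_U = (353 - 0.5Q)q_U - 15q_U.
∂π_U/∂q_U = 338 - (1/2)q_B - q_U = 0 gives the reaction function q_U = (338 - (1/2)q_B).
Borealis substitutes q_U(q_B) into its own profit: π_B = q_B(353 - (1/2)q_B - (338 - (1/2)q_B)/2) - 15q_B = (184 - (1/4)q_B)q_B - 15q_B.
Leader FOC: 169 - (1/2)q_B = 0, so q_B = 338.
Then q_U = (338 - (1/2)·338) = 169.
Price P = 353 - (1/2)·507 = 199/2.
Umbra's profit: (199/2 - 15)·169 = 14280.5000.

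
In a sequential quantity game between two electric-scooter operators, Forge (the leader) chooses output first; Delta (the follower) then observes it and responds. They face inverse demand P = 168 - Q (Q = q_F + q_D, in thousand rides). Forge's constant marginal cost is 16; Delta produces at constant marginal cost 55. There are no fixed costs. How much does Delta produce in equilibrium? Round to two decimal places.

The follower Delta best-responds to any q_F: π_D = (168 - Q)q_D - 55q_D.
Follower FOC: 113 - q_F - 2q_D = 0, so q_D(q_F) = (113 - q_F)/2.
The leader anticipates this reaction. Substituting into P = 168 - Q gives P = 223/2 - (1/2)q_F, so π_F = (223/2 - (1/2)q_F)q_F - 16q_F.
The leader's first-order condition 191/2 - q_F = 0 yields q_F = 191/2.
Then q_D = (113 - 191/2)/2 = 35/4.

8.75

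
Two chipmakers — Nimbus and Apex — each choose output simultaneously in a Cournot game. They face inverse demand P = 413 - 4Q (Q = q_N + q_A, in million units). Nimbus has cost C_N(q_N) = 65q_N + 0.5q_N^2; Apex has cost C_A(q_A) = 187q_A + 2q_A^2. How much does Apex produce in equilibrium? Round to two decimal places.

Nimbus's profit: π_N = (413 - 4Q)q_N - (65q_N + (1/2)q_N²). Setting ∂π_N/∂q_N = 0: 348 - 9q_N - 4(q_A) = 0.
Apex's profit: π_A = (413 - 4Q)q_A - (187q_A + 2q_A²). Setting ∂π_A/∂q_A = 0: 226 - 12q_A - 4(q_N) = 0.
Best responses: q_N = (348 - 4q_A)/9, q_A = (226 - 4q_N)/12.
Substituting one into the other gives q_N = 818/23 and q_A = 321/46.

6.98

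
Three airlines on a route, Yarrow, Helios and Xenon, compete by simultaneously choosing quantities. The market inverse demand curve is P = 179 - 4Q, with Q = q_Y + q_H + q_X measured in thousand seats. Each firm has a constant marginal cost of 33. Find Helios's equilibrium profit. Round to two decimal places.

Each firm earns π_i = (179 - 4Q)q_i - 33q_i.
First-order condition (treating rivals' output as given): 146 - 8q_i - 4·Σ_{j≠i} q_j = 0.
By symmetry each firm produces the same amount; substituting Σ_{j≠i} q_j = 2q_i yields q_i = 146/16 = 73/8.
Price P = 179 - 4·(219/8) = 139/2.
Helios's profit: (139/2 - 33)·(73/8) = 333.0625.

333.06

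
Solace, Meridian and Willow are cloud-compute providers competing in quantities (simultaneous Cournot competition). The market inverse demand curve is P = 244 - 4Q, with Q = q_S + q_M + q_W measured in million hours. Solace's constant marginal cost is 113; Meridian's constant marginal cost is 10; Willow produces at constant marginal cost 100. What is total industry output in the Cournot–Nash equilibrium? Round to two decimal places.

31.81

Solace's profit: π_S = (244 - 4Q)q_S - (113q_S). Setting ∂π_S/∂q_S = 0: 131 - 8q_S - 4(q_M + q_W) = 0.
Meridian's first-order condition: 234 - 8q_M - 4(q_S + q_W) = 0.
Willow's profit: π_W = (244 - 4Q)q_W - (100q_W). Setting ∂π_W/∂q_W = 0: 144 - 8q_W - 4(q_S + q_M) = 0.
Adding the 3 first-order conditions: 509 − 16Q = 0, so Q = 509/16.
Back-substituting: q_S = (131 − 509/4)/4 = 15/16, q_M = (234 − 509/4)/4 = 427/16, q_W = (144 − 509/4)/4 = 67/16.
Total output Q = 15/16 + 427/16 + 67/16 = 509/16.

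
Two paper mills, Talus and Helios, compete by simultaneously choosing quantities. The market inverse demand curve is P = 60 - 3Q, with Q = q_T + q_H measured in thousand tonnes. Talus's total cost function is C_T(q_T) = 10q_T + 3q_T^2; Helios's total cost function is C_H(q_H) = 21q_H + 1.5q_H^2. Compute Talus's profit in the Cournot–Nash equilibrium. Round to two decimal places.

67.88

Talus's profit: π_T = (60 - 3Q)q_T - (10q_T + 3q_T²). Setting ∂π_T/∂q_T = 0: 50 - 12q_T - 3(q_H) = 0.
Helios's profit: π_H = (60 - 3Q)q_H - (21q_H + (3/2)q_H²). Setting ∂π_H/∂q_H = 0: 39 - 9q_H - 3(q_T) = 0.
So q_T = (50 - 3q_H)/12 and q_H = (39 - 3q_T)/9.
Substituting one into the other gives q_T = 37/11 and q_H = 106/33.
Price P = 60 - 3·(217/33) = 443/11.
Talus's profit: (443/11)·(37/11) - 10·(37/11) - 3(37/11)² = 67.8843.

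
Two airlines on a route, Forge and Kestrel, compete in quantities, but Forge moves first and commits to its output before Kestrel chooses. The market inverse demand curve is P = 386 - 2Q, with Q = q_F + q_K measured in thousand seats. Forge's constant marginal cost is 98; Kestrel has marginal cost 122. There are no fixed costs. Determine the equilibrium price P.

Solve by backward induction. Given q_F, the follower Kestrel maximises π_K = (386 - 2q_F - 2q_K)q_K - 122q_K.
Setting the follower's marginal profit to zero, 264 - 2q_F - 4q_K = 0, i.e. q_K = (264 - 2q_F)/4.
Forge substitutes q_K(q_F) into its own profit: π_F = q_F(386 - 2q_F - (264 - 2q_F)/2) - 98q_F = (254 - q_F)q_F - 98q_F.
The leader's first-order condition 156 - 2q_F = 0 yields q_F = 78.
Then q_K = (264 - 2·78)/4 = 27.
Total output Q = 105, so price P = 386 - 2·105 = 176.

176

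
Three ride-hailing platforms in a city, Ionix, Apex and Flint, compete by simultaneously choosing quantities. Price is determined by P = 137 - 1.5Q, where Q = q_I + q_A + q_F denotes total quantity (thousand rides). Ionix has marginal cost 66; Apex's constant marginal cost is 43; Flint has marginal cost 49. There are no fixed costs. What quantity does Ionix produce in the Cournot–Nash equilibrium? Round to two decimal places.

Ionix's profit: π_I = (137 - 1.5Q)q_I - (66q_I). Setting ∂π_I/∂q_I = 0: 71 - 3q_I - (3/2)(q_A + q_F) = 0.
Apex's first-order condition: 94 - 3q_A - (3/2)(q_I + q_F) = 0.
Flint's profit: π_F = (137 - 1.5Q)q_F - (49q_F). Setting ∂π_F/∂q_F = 0: 88 - 3q_F - (3/2)(q_I + q_A) = 0.
Summing all 3 equations gives 253 − 6Q = 0, hence Q = 253/6.
Back-substituting: q_I = (71 − 253/4)/(3/2) = 31/6, q_A = (94 − 253/4)/(3/2) = 41/2, q_F = (88 − 253/4)/(3/2) = 33/2.

5.17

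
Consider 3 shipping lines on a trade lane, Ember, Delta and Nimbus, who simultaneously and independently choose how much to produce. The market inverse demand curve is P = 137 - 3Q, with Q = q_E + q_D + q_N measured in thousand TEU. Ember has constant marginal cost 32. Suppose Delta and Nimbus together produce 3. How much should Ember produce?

With rivals' combined output fixed at 3, Ember's profit is π_E = (137 - 3·3 - 3q_E)q_E - (32q_E) = (128 - 3q_E)q_E - (32q_E).
∂π_E/∂q_E = 96 - 6q_E = 0, so q_E = 16.

16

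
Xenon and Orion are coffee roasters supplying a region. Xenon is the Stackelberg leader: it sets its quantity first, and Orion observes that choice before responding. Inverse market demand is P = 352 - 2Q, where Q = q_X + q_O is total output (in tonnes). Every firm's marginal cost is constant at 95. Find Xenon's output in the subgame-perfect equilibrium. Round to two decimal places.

64.25

Solve by backward induction. Given q_X, the follower Orion maximises π_O = (352 - 2q_X - 2q_O)q_O - 95q_O.
∂π_O/∂q_O = 257 - 2q_X - 4q_O = 0 gives the reaction function q_O = (257 - 2q_X)/4.
The leader anticipates this reaction. Substituting into P = 352 - 2Q gives P = 447/2 - q_X, so π_X = (447/2 - q_X)q_X - 95q_X.
Leader FOC: 257/2 - 2q_X = 0, so q_X = 257/4.
Then q_O = (257 - 2·(257/4))/4 = 257/8.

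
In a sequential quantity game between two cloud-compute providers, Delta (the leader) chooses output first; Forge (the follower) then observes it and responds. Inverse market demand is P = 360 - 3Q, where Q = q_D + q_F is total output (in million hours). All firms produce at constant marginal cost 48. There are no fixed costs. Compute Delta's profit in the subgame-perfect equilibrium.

4056

Solve by backward induction. Given q_D, the follower Forge maximises π_F = (360 - 3q_D - 3q_F)q_F - 48q_F.
Follower FOC: 312 - 3q_D - 6q_F = 0, so q_F(q_D) = (312 - 3q_D)/6.
Delta substitutes q_F(q_D) into its own profit: π_D = q_D(360 - 3q_D - (312 - 3q_D)/2) - 48q_D = (204 - (3/2)q_D)q_D - 48q_D.
Leader FOC: 156 - 3q_D = 0, so q_D = 52.
Then q_F = (312 - 3·52)/6 = 26.
Price P = 360 - 3·78 = 126.
Delta's profit: (126 - 48)·52 = 4056.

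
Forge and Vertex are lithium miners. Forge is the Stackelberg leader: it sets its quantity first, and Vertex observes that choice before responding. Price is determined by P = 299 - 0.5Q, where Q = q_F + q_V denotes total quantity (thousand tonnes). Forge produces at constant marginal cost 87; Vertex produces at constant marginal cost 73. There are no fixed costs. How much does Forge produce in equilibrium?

The follower Vertex best-responds to any q_F: π_V = (299 - 0.5Q)q_V - 73q_V.
Follower FOC: 226 - (1/2)q_F - q_V = 0, so q_V(q_F) = (226 - (1/2)q_F).
The leader anticipates this reaction. Substituting into P = 299 - 0.5Q gives P = 186 - (1/4)q_F, so π_F = (186 - (1/4)q_F)q_F - 87q_F.
Maximising: ∂π_F/∂q_F = 99 - (1/2)q_F = 0, giving q_F = 198.
Then q_V = (226 - (1/2)·198) = 127.

198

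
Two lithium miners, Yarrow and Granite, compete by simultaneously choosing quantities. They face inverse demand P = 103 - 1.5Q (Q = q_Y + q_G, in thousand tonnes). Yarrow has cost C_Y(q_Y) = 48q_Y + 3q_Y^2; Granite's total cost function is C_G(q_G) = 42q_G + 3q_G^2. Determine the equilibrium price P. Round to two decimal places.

Yarrow's profit: π_Y = (103 - 1.5Q)q_Y - (48q_Y + 3q_Y²). Setting ∂π_Y/∂q_Y = 0: 55 - 9q_Y - (3/2)(q_G) = 0.
Granite's profit: π_G = (103 - 1.5Q)q_G - (42q_G + 3q_G²). Setting ∂π_G/∂q_G = 0: 61 - 9q_G - (3/2)(q_Y) = 0.
Rearranging gives the reaction functions q_Y = (55 - (3/2)q_G)/9 and q_G = (61 - (3/2)q_Y)/9.
Substituting one into the other gives q_Y = 538/105 and q_G = 622/105.
Total output Q = 232/21, so price P = 103 - (3/2)·(232/21) = 605/7.

86.43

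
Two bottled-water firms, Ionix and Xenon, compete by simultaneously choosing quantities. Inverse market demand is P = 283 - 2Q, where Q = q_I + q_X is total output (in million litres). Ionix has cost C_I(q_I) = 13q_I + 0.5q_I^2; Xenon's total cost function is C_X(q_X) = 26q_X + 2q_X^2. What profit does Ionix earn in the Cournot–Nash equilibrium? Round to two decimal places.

5226.30

Ionix's profit: π_I = (283 - 2Q)q_I - (13q_I + (1/2)q_I²). Setting ∂π_I/∂q_I = 0: 270 - 5q_I - 2(q_X) = 0.
Xenon's profit: π_X = (283 - 2Q)q_X - (26q_X + 2q_X²). Setting ∂π_X/∂q_X = 0: 257 - 8q_X - 2(q_I) = 0.
So q_I = (270 - 2q_X)/5 and q_X = (257 - 2q_I)/8.
Substituting one into the other gives q_I = 823/18 and q_X = 745/36.
Price P = 283 - 2·(797/12) = 901/6.
Ionix's profit: (901/6)·(823/18) - 13·(823/18) - (1/2)(823/18)² = 5226.3040.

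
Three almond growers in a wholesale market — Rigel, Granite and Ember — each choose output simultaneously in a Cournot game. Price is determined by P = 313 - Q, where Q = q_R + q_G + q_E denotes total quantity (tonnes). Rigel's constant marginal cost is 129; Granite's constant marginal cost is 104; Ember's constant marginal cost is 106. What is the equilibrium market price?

Rigel's profit: π_R = (313 - Q)q_R - (129q_R). Setting ∂π_R/∂q_R = 0: 184 - 2q_R - (q_G + q_E) = 0.
Granite's first-order condition: 209 - 2q_G - (q_R + q_E) = 0.
Ember's profit: π_E = (313 - Q)q_E - (106q_E). Setting ∂π_E/∂q_E = 0: 207 - 2q_E - (q_R + q_G) = 0.
Adding the 3 first-order conditions: 600 − 4Q = 0, so Q = 150.
Back-substituting: q_R = (184 − 150) = 34, q_G = (209 − 150) = 59, q_E = (207 − 150) = 57.
Total output Q = 150, so price P = 313 - 150 = 163.

163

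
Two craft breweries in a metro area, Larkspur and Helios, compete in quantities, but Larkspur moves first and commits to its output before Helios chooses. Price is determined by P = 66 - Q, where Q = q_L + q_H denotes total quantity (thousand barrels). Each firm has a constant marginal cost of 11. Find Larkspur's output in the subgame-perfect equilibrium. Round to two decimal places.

The follower Helios best-responds to any q_L: π_H = (66 - Q)q_H - 11q_H.
Setting the follower's marginal profit to zero, 55 - q_L - 2q_H = 0, i.e. q_H = (55 - q_L)/2.
The leader anticipates this reaction. Substituting into P = 66 - Q gives P = 77/2 - (1/2)q_L, so π_L = (77/2 - (1/2)q_L)q_L - 11q_L.
Maximising: ∂π_L/∂q_L = 55/2 - q_L = 0, giving q_L = 55/2.
Then q_H = (55 - 55/2)/2 = 55/4.

27.50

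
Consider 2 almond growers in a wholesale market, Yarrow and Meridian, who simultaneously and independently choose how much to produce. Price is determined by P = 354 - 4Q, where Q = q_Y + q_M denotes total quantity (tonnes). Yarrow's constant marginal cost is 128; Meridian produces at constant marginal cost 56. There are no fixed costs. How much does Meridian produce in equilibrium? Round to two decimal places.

30.83

Yarrow's profit: π_Y = (354 - 4Q)q_Y - (128q_Y). Setting ∂π_Y/∂q_Y = 0: 226 - 8q_Y - 4(q_M) = 0.
Meridian's profit: π_M = (354 - 4Q)q_M - (56q_M). Setting ∂π_M/∂q_M = 0: 298 - 8q_M - 4(q_Y) = 0.
Rearranging gives the reaction functions q_Y = (226 - 4q_M)/8 and q_M = (298 - 4q_Y)/8.
Solving the pair: q_Y = 77/6, q_M = 185/6.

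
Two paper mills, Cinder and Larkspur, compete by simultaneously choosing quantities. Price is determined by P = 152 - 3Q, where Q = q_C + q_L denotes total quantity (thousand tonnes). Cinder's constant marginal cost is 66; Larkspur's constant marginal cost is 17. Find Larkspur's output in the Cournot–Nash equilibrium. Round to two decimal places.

20.44

Cinder's profit: π_C = (152 - 3Q)q_C - (66q_C). Setting ∂π_C/∂q_C = 0: 86 - 6q_C - 3(q_L) = 0.
Larkspur's first-order condition: 135 - 6q_L - 3(q_C) = 0.
So q_C = (86 - 3q_L)/6 and q_L = (135 - 3q_C)/6.
Substituting one into the other gives q_C = 37/9 and q_L = 184/9.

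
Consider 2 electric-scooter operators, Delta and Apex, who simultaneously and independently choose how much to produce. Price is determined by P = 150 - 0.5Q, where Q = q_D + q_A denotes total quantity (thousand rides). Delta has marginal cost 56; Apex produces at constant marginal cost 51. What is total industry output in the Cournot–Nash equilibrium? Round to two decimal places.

Delta's profit: π_D = (150 - 0.5Q)q_D - (56q_D). Setting ∂π_D/∂q_D = 0: 94 - q_D - (1/2)(q_A) = 0.
Apex's first-order condition: 99 - q_A - (1/2)(q_D) = 0.
So q_D = (94 - (1/2)q_A) and q_A = (99 - (1/2)q_D).
Solving the pair: q_D = 178/3, q_A = 208/3.
Total output Q = 178/3 + 208/3 = 386/3.

128.67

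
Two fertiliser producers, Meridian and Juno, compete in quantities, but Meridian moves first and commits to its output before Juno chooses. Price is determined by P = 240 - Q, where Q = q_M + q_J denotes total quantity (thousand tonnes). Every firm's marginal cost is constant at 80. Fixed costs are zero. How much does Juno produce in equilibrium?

40

The follower Juno best-responds to any q_M: π_J = (240 - Q)q_J - 80q_J.
∂π_J/∂q_J = 160 - q_M - 2q_J = 0 gives the reaction function q_J = (160 - q_M)/2.
The leader anticipates this reaction. Substituting into P = 240 - Q gives P = 160 - (1/2)q_M, so π_M = (160 - (1/2)q_M)q_M - 80q_M.
Leader FOC: 80 - q_M = 0, so q_M = 80.
Then q_J = (160 - 80)/2 = 40.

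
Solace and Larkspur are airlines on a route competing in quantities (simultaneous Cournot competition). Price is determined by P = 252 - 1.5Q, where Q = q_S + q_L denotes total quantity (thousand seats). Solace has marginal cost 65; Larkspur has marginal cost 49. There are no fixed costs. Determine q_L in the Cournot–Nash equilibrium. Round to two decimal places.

48.67

Solace's profit: π_S = (252 - 1.5Q)q_S - (65q_S). Setting ∂π_S/∂q_S = 0: 187 - 3q_S - (3/2)(q_L) = 0.
Larkspur's profit: π_L = (252 - 1.5Q)q_L - (49q_L). Setting ∂π_L/∂q_L = 0: 203 - 3q_L - (3/2)(q_S) = 0.
Rearranging gives the reaction functions q_S = (187 - (3/2)q_L)/3 and q_L = (203 - (3/2)q_S)/3.
Substituting one into the other gives q_S = 38 and q_L = 146/3.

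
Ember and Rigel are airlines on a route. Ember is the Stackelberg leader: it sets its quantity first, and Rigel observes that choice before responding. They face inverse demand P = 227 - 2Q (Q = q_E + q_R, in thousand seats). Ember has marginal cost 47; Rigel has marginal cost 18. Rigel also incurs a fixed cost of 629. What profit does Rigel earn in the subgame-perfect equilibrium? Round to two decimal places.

1598.78

Solve by backward induction. Given q_E, the follower Rigel maximises π_R = (227 - 2q_E - 2q_R)q_R - 18q_R.
∂π_R/∂q_R = 209 - 2q_E - 4q_R = 0 gives the reaction function q_R = (209 - 2q_E)/4.
The leader anticipates this reaction. Substituting into P = 227 - 2Q gives P = 245/2 - q_E, so π_E = (245/2 - q_E)q_E - 47q_E.
Maximising: ∂π_E/∂q_E = 151/2 - 2q_E = 0, giving q_E = 151/4.
Then q_R = (209 - 2·(151/4))/4 = 267/8.
Price P = 227 - 2·(569/8) = 339/4.
Rigel's profit: (339/4 - 18)·(267/8) - 629 = 1598.7813.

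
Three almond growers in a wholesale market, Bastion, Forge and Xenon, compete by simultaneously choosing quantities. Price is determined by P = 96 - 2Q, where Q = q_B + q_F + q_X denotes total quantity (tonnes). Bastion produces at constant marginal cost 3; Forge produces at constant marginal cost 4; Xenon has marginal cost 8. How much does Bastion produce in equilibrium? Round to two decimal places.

Bastion's profit: π_B = (96 - 2Q)q_B - (3q_B). Setting ∂π_B/∂q_B = 0: 93 - 4q_B - 2(q_F + q_X) = 0.
Forge's profit: π_F = (96 - 2Q)q_F - (4q_F). Setting ∂π_F/∂q_F = 0: 92 - 4q_F - 2(q_B + q_X) = 0.
Xenon's profit: π_X = (96 - 2Q)q_X - (8q_X). Setting ∂π_X/∂q_X = 0: 88 - 4q_X - 2(q_B + q_F) = 0.
Adding the 3 conditions: 273 − 4Q − 4Q = 0, i.e. Q = 273/8.
Back-substituting: q_B = (93 − 273/4)/2 = 99/8, q_F = (92 − 273/4)/2 = 95/8, q_X = (88 − 273/4)/2 = 79/8.

12.38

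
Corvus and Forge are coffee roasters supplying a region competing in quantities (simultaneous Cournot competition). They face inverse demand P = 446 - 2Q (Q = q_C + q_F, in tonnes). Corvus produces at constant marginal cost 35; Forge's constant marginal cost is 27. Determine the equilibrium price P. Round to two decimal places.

Corvus's profit: π_C = (446 - 2Q)q_C - (35q_C). Setting ∂π_C/∂q_C = 0: 411 - 4q_C - 2(q_F) = 0.
Forge's first-order condition: 419 - 4q_F - 2(q_C) = 0.
So q_C = (411 - 2q_F)/4 and q_F = (419 - 2q_C)/4.
Solving the pair: q_C = 403/6, q_F = 427/6.
Total output Q = 415/3, so price P = 446 - 2·(415/3) = 508/3.

169.33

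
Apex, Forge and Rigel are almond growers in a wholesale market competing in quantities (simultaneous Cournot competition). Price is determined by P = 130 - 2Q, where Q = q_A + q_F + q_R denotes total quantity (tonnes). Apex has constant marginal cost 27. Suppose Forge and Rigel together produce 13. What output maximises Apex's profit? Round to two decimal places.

With rivals' combined output fixed at 13, Apex's profit is π_A = (130 - 2·13 - 2q_A)q_A - (27q_A) = (104 - 2q_A)q_A - (27q_A).
∂π_A/∂q_A = 77 - 4q_A = 0, so q_A = 77/4.

19.25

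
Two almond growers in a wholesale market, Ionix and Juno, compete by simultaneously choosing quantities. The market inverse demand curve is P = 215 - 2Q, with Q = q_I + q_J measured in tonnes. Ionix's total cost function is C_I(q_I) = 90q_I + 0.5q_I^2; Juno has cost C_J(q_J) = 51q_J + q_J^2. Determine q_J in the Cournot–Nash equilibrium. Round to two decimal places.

21.92

Ionix's profit: π_I = (215 - 2Q)q_I - (90q_I + (1/2)q_I²). Setting ∂π_I/∂q_I = 0: 125 - 5q_I - 2(q_J) = 0.
Juno's first-order condition: 164 - 6q_J - 2(q_I) = 0.
Best responses: q_I = (125 - 2q_J)/5, q_J = (164 - 2q_I)/6.
Solving the pair: q_I = 211/13, q_J = 285/13.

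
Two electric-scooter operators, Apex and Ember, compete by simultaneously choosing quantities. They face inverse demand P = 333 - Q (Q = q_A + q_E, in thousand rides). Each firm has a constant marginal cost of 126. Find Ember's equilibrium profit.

4761

A representative firm's profit is π_i = q_i(333 - Q) - 126q_i.
First-order condition (treating rivals' output as given): 207 - 2q_i - q_j = 0.
By symmetry each firm produces the same amount; substituting q_j = q_i yields q_i = 207/3 = 69.
Price P = 333 - 138 = 195.
Ember's profit: (195 - 126)·69 = 4761.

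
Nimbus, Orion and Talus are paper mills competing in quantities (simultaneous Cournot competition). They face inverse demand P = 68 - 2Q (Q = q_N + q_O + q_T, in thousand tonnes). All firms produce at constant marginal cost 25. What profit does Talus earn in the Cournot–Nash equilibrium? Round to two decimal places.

57.78

Each firm earns π_i = (68 - 2Q)q_i - 25q_i.
Setting ∂π_i/∂q_i = 0 with rivals' quantities fixed: 43 - 4q_i - 2·Σ_{j≠i} q_j = 0.
With identical firms every q_j equals q_i, so Σ_{j≠i} q_j = 2q_i and 43 = 8q_i, giving q_i = 43/8.
Price P = 68 - 2·(129/8) = 143/4.
Talus's profit: (143/4 - 25)·(43/8) = 1849/32.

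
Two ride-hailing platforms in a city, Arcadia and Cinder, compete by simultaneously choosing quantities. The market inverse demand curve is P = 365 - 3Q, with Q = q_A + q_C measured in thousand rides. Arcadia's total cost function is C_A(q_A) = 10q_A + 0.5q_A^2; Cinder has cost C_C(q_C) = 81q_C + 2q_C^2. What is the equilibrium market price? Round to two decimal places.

Arcadia's profit: π_A = (365 - 3Q)q_A - (10q_A + (1/2)q_A²). Setting ∂π_A/∂q_A = 0: 355 - 7q_A - 3(q_C) = 0.
Cinder's first-order condition: 284 - 10q_C - 3(q_A) = 0.
Best responses: q_A = (355 - 3q_C)/7, q_C = (284 - 3q_A)/10.
Substituting one into the other gives q_A = 44.2295 and q_C = 923/61.
Total output Q = 59.3607, so price P = 365 - 3·59.3607 = 186.9180.

186.92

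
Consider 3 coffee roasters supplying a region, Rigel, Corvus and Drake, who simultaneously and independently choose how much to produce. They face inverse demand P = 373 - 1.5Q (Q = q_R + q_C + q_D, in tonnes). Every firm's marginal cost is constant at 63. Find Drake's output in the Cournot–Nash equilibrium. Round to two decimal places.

Each firm earns π_i = (373 - 1.5Q)q_i - 63q_i.
Setting ∂π_i/∂q_i = 0 with rivals' quantities fixed: 310 - 3q_i - (3/2)·Σ_{j≠i} q_j = 0.
With identical firms every q_j equals q_i, so Σ_{j≠i} q_j = 2q_i and 310 = 6q_i, giving q_i = 155/3.

51.67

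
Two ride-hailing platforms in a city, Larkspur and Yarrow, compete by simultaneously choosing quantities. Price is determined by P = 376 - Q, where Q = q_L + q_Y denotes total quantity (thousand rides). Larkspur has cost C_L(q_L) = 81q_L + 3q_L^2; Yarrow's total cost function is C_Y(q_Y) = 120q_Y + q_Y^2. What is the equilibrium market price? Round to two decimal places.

Larkspur's profit: π_L = (376 - Q)q_L - (81q_L + 3q_L²). Setting ∂π_L/∂q_L = 0: 295 - 8q_L - (q_Y) = 0.
Yarrow's profit: π_Y = (376 - Q)q_Y - (120q_Y + q_Y²). Setting ∂π_Y/∂q_Y = 0: 256 - 4q_Y - (q_L) = 0.
Rearranging gives the reaction functions q_L = (295 - q_Y)/8 and q_Y = (256 - q_L)/4.
Solving the pair: q_L = 924/31, q_Y = 1753/31.
Total output Q = 86.3548, so price P = 376 - 86.3548 = 289.6452.

289.65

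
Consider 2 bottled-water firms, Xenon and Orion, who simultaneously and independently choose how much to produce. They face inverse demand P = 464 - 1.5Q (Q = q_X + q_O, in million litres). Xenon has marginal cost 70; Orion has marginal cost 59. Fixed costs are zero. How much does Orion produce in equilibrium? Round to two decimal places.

Xenon's profit: π_X = (464 - 1.5Q)q_X - (70q_X). Setting ∂π_X/∂q_X = 0: 394 - 3q_X - (3/2)(q_O) = 0.
Orion's profit: π_O = (464 - 1.5Q)q_O - (59q_O). Setting ∂π_O/∂q_O = 0: 405 - 3q_O - (3/2)(q_X) = 0.
Rearranging gives the reaction functions q_X = (394 - (3/2)q_O)/3 and q_O = (405 - (3/2)q_X)/3.
Substituting one into the other gives q_X = 766/9 and q_O = 832/9.

92.44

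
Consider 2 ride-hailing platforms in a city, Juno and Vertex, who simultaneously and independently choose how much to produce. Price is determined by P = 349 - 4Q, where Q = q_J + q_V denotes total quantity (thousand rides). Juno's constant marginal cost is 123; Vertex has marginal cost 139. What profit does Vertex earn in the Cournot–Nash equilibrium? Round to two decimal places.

Juno's profit: π_J = (349 - 4Q)q_J - (123q_J). Setting ∂π_J/∂q_J = 0: 226 - 8q_J - 4(q_V) = 0.
Vertex's profit: π_V = (349 - 4Q)q_V - (139q_V). Setting ∂π_V/∂q_V = 0: 210 - 8q_V - 4(q_J) = 0.
So q_J = (226 - 4q_V)/8 and q_V = (210 - 4q_J)/8.
Solving the pair: q_J = 121/6, q_V = 97/6.
Price P = 349 - 4·(109/3) = 611/3.
Vertex's profit: (611/3 - 139)·(97/6) = 1045.4444.

1045.44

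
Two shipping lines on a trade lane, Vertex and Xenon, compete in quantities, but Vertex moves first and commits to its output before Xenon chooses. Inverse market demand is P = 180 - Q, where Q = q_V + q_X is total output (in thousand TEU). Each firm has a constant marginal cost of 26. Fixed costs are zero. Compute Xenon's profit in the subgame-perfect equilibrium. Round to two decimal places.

1482.25

The follower Xenon best-responds to any q_V: π_X = (180 - Q)q_X - 26q_X.
∂π_X/∂q_X = 154 - q_V - 2q_X = 0 gives the reaction function q_X = (154 - q_V)/2.
Vertex substitutes q_X(q_V) into its own profit: π_V = q_V(180 - q_V - (154 - q_V)/2) - 26q_V = (103 - (1/2)q_V)q_V - 26q_V.
Maximising: ∂π_V/∂q_V = 77 - q_V = 0, giving q_V = 77.
Then q_X = (154 - 77)/2 = 77/2.
Price P = 180 - 231/2 = 129/2.
Xenon's profit: (129/2 - 26)·(77/2) = 1482.2500.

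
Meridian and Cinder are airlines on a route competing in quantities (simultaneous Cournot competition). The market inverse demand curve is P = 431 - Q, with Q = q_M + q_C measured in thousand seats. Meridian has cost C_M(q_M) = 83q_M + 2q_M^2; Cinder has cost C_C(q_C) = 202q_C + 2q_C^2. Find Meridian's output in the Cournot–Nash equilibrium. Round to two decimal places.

53.11

Meridian's profit: π_M = (431 - Q)q_M - (83q_M + 2q_M²). Setting ∂π_M/∂q_M = 0: 348 - 6q_M - (q_C) = 0.
Cinder's first-order condition: 229 - 6q_C - (q_M) = 0.
Rearranging gives the reaction functions q_M = (348 - q_C)/6 and q_C = (229 - q_M)/6.
Solving the pair: q_M = 1859/35, q_C = 1026/35.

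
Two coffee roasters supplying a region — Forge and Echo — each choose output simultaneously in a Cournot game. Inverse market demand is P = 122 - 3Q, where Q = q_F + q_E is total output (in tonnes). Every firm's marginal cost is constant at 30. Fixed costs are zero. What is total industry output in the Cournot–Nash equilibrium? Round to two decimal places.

20.44

Each firm earns π_i = (122 - 3Q)q_i - 30q_i.
Setting ∂π_i/∂q_i = 0 with rivals' quantities fixed: 92 - 6q_i - 3q_j = 0.
By symmetry each firm produces the same amount; substituting q_j = q_i yields q_i = 92/9.
Total output Q = 92/9 + 92/9 = 184/9.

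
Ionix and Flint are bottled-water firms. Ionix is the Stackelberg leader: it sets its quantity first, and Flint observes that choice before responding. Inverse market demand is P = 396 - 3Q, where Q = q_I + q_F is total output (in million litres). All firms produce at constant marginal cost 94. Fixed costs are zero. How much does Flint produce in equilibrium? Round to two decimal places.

Solve by backward induction. Given q_I, the follower Flint maximises π_F = (396 - 3q_I - 3q_F)q_F - 94q_F.
∂π_F/∂q_F = 302 - 3q_I - 6q_F = 0 gives the reaction function q_F = (302 - 3q_I)/6.
The leader anticipates this reaction. Substituting into P = 396 - 3Q gives P = 245 - (3/2)q_I, so π_I = (245 - (3/2)q_I)q_I - 94q_I.
Leader FOC: 151 - 3q_I = 0, so q_I = 151/3.
Then q_F = (302 - 3·(151/3))/6 = 151/6.

25.17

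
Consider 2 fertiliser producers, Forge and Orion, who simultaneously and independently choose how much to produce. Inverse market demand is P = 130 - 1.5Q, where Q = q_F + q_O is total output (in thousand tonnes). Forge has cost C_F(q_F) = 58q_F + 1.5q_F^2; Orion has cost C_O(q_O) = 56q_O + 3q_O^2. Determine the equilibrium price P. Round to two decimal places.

Forge's profit: π_F = (130 - 1.5Q)q_F - (58q_F + (3/2)q_F²). Setting ∂π_F/∂q_F = 0: 72 - 6q_F - (3/2)(q_O) = 0.
Orion's profit: π_O = (130 - 1.5Q)q_O - (56q_O + 3q_O²). Setting ∂π_O/∂q_O = 0: 74 - 9q_O - (3/2)(q_F) = 0.
Rearranging gives the reaction functions q_F = (72 - (3/2)q_O)/6 and q_O = (74 - (3/2)q_F)/9.
Solving the pair: q_F = 716/69, q_O = 448/69.
Total output Q = 388/23, so price P = 130 - (3/2)·(388/23) = 104.6957.

104.70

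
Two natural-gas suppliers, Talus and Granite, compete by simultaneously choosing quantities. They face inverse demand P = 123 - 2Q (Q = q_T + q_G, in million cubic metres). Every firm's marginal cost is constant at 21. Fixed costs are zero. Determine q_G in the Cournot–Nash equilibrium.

17

Each firm earns π_i = (123 - 2Q)q_i - 21q_i.
First-order condition (treating rivals' output as given): 102 - 4q_i - 2q_j = 0.
By symmetry each firm produces the same amount; substituting q_j = q_i yields q_i = 102/6 = 17.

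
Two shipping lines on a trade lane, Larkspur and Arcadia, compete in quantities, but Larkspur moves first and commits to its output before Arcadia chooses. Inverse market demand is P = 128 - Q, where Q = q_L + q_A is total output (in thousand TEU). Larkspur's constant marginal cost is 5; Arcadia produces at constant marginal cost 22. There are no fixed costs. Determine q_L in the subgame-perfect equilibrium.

70

The follower Arcadia best-responds to any q_L: π_A = (128 - Q)q_A - 22q_A.
∂π_A/∂q_A = 106 - q_L - 2q_A = 0 gives the reaction function q_A = (106 - q_L)/2.
Larkspur substitutes q_A(q_L) into its own profit: π_L = q_L(128 - q_L - (106 - q_L)/2) - 5q_L = (75 - (1/2)q_L)q_L - 5q_L.
Maximising: ∂π_L/∂q_L = 70 - q_L = 0, giving q_L = 70.
Then q_A = (106 - 70)/2 = 18.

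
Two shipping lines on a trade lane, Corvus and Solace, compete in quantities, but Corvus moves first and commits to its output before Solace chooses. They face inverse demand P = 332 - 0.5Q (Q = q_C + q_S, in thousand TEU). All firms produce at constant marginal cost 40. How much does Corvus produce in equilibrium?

292

The follower Solace best-responds to any q_C: π_S = (332 - 0.5Q)q_S - 40q_S.
Setting the follower's marginal profit to zero, 292 - (1/2)q_C - q_S = 0, i.e. q_S = (292 - (1/2)q_C).
The leader anticipates this reaction. Substituting into P = 332 - 0.5Q gives P = 186 - (1/4)q_C, so π_C = (186 - (1/4)q_C)q_C - 40q_C.
Maximising: ∂π_C/∂q_C = 146 - (1/2)q_C = 0, giving q_C = 292.
Then q_S = (292 - (1/2)·292) = 146.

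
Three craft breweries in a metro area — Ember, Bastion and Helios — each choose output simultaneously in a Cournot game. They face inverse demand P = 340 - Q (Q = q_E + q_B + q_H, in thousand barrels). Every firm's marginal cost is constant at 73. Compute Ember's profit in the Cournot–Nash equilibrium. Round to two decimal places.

4455.56

Each firm earns π_i = (340 - Q)q_i - 73q_i.
Setting ∂π_i/∂q_i = 0 with rivals' quantities fixed: 267 - 2q_i - Σ_{j≠i} q_j = 0.
With identical firms every q_j equals q_i, so Σ_{j≠i} q_j = 2q_i and 267 = 4q_i, giving q_i = 267/4.
Price P = 340 - 801/4 = 559/4.
Ember's profit: (559/4 - 73)·(267/4) = 4455.5625.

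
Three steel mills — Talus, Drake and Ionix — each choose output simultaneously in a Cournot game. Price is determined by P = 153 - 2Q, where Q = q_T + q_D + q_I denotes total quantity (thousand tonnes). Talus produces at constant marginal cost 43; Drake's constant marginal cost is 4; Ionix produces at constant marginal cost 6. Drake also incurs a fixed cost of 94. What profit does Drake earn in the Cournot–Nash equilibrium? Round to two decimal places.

Talus's profit: π_T = (153 - 2Q)q_T - (43q_T). Setting ∂π_T/∂q_T = 0: 110 - 4q_T - 2(q_D + q_I) = 0.
Drake's profit: π_D = (153 - 2Q)q_D - (4q_D). Setting ∂π_D/∂q_D = 0: 149 - 4q_D - 2(q_T + q_I) = 0.
Ionix's profit: π_I = (153 - 2Q)q_I - (6q_I). Setting ∂π_I/∂q_I = 0: 147 - 4q_I - 2(q_T + q_D) = 0.
Summing all 3 equations gives 406 − 8Q = 0, hence Q = 203/4.
Back-substituting: q_T = (110 − 203/2)/2 = 17/4, q_D = (149 − 203/2)/2 = 95/4, q_I = (147 − 203/2)/2 = 91/4.
Price P = 153 - 2·(203/4) = 103/2.
Drake's profit: (103/2 - 4)·(95/4) - 94 = 1034.1250.

1034.13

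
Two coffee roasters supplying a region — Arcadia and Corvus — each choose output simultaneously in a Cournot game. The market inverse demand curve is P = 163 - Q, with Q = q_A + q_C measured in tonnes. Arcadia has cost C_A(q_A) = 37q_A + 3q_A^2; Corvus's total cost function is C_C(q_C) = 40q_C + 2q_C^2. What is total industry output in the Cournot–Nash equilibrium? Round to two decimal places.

31.72

Arcadia's profit: π_A = (163 - Q)q_A - (37q_A + 3q_A²). Setting ∂π_A/∂q_A = 0: 126 - 8q_A - (q_C) = 0.
Corvus's profit: π_C = (163 - Q)q_C - (40q_C + 2q_C²). Setting ∂π_C/∂q_C = 0: 123 - 6q_C - (q_A) = 0.
So q_A = (126 - q_C)/8 and q_C = (123 - q_A)/6.
Substituting one into the other gives q_A = 633/47 and q_C = 858/47.
Total output Q = 633/47 + 858/47 = 1491/47.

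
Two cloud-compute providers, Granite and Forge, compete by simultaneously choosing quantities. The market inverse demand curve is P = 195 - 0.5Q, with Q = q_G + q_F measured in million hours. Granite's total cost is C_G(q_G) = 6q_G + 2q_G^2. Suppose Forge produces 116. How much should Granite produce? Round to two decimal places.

26.20

With the rival's output fixed at 116, Granite's profit is π_G = (195 - (1/2)·116 - (1/2)q_G)q_G - (6q_G + 2q_G²) = (137 - (1/2)q_G)q_G - (6q_G + 2q_G²).
∂π_G/∂q_G = 131 - 5q_G = 0, so q_G = 131/5.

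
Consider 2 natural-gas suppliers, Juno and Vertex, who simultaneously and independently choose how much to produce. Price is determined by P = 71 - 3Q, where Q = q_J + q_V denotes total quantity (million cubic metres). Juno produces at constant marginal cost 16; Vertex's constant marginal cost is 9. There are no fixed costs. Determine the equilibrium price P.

32

Juno's profit: π_J = (71 - 3Q)q_J - (16q_J). Setting ∂π_J/∂q_J = 0: 55 - 6q_J - 3(q_V) = 0.
Vertex's profit: π_V = (71 - 3Q)q_V - (9q_V). Setting ∂π_V/∂q_V = 0: 62 - 6q_V - 3(q_J) = 0.
Rearranging gives the reaction functions q_J = (55 - 3q_V)/6 and q_V = (62 - 3q_J)/6.
Solving the pair: q_J = 16/3, q_V = 23/3.
Total output Q = 13, so price P = 71 - 3·13 = 32.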